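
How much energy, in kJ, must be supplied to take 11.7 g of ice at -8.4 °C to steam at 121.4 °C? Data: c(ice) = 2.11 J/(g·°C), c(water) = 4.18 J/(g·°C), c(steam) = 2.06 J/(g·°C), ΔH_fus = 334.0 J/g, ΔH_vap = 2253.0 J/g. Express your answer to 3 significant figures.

q = 35.9 kJ

q1 (heat ice -8.4→0.0 °C): 11.7 × 2.11 × 8.4 = 207 J
q2 (melt at 0 °C): 11.7 × 334.0 = 3908 J
q3 (heat water 0.0→100.0 °C): 11.7 × 4.18 × 100.0 = 4891 J
q4 (vaporize at 100 °C): 11.7 × 2253.0 = 26360 J
q5 (heat steam 100.0→121.4 °C): 11.7 × 2.06 × 21.4 = 516 J
Total: 207 + 3908 + 4891 + 26360 + 516 = 35882 J = 35.9 kJ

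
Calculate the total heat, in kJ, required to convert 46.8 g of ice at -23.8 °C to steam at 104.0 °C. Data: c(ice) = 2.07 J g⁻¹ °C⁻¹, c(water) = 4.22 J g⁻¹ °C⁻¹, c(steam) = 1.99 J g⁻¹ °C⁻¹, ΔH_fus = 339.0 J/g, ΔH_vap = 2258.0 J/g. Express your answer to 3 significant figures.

q = 144 kJ

q1 (heat ice -23.8→0.0 °C): 46.8 × 2.07 × 23.8 = 2306 J
q2 (melt at 0 °C): 46.8 × 339.0 = 15865 J
q3 (heat water 0.0→100.0 °C): 46.8 × 4.22 × 100.0 = 19750 J
q4 (vaporize at 100 °C): 46.8 × 2258.0 = 105674 J
q5 (heat steam 100.0→104.0 °C): 46.8 × 1.99 × 4.0 = 373 J
Total: 2306 + 15865 + 19750 + 105674 + 373 = 143968 J = 144 kJ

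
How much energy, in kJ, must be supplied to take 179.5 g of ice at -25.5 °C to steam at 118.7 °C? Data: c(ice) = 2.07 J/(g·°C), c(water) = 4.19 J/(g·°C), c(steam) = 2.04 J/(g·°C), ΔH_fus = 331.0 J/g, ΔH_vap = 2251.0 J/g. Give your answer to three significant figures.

q1 (heat ice -25.5→0.0 °C): 179.5 × 2.07 × 25.5 = 9475 J
q2 (melt at 0 °C): 179.5 × 331.0 = 59415 J
q3 (heat water 0.0→100.0 °C): 179.5 × 4.19 × 100.0 = 75211 J
q4 (vaporize at 100 °C): 179.5 × 2251.0 = 404055 J
q5 (heat steam 100.0→118.7 °C): 179.5 × 2.04 × 18.7 = 6848 J
Total: 9475 + 59415 + 75211 + 404055 + 6848 = 555004 J = 555 kJ

q = 555 kJ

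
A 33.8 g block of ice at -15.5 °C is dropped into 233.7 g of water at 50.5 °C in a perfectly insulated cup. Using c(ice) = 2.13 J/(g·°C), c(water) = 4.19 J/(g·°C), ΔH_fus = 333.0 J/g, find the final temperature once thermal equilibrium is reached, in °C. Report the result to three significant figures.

T_f = 33.1 °C

Heat to bring ice to 0 °C and melt it: q₁ = 33.8×2.13×15.5 + 33.8×333.0 = 12371 J
Heat the water can supply cooling to 0 °C: 233.7×4.19×50.5 = 49449.8 J > q₁, so all ice melts.
Energy balance: 233.7×4.19×(50.5 − T) = 12371 + 33.8×4.19×(T − 0)
979.203(50.5 − T) = 12371 + 141.622 T
49449.8 − 12371 = 1120.825 T
T = 37078.8 / 1120.825 = 33.08 °C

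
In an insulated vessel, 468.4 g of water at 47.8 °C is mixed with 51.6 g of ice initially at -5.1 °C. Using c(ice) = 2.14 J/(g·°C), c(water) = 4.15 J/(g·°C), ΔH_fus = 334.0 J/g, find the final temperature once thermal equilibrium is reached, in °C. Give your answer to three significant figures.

Heat to bring ice to 0 °C and melt it: q₁ = 51.6×2.14×5.1 + 51.6×334.0 = 17798 J
Heat the water can supply cooling to 0 °C: 468.4×4.15×47.8 = 92916.5 J > q₁, so all ice melts.
Energy balance: 468.4×4.15×(47.8 − T) = 17798 + 51.6×4.15×(T − 0)
1943.86(47.8 − T) = 17798 + 214.14 T
92916.5 − 17798 = 2158.00 T
T = 75118.5 / 2158.00 = 34.81 °C

T_f = 34.8 °C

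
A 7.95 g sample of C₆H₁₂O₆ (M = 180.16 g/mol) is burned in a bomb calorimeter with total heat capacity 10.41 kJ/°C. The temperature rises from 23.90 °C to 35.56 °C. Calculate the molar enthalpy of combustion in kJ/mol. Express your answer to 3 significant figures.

ΔH = -2750 kJ/mol

ΔT = 35.56 − 23.90 = 11.66 °C
q_cal = C_cal × ΔT = 10.41 × 11.66 = 121.3806 kJ
n = 7.95 / 180.16 = 0.04413 mol
q_rxn = −q_cal = -121.3806 kJ
ΔH = -121.3806 / 0.04413 = -2751 kJ/mol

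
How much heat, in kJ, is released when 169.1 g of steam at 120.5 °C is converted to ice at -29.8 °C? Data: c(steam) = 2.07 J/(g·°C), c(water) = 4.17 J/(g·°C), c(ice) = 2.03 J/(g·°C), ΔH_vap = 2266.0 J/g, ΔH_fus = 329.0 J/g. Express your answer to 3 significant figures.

q = 527 kJ

q1 (cool steam 120.5→100 °C): 169.1 × 2.07 × 20.5 = 7176 J
q2 (condense at 100 °C): 169.1 × 2266.0 = 383181 J
q3 (cool water 100→0 °C): 169.1 × 4.17 × 100.0 = 70515 J
q4 (freeze at 0 °C): 169.1 × 329.0 = 55634 J
q5 (cool ice 0→-29.8 °C): 169.1 × 2.03 × 29.8 = 10230 J
Total: 7176 + 383181 + 70515 + 55634 + 10230 = 526736 J = 527 kJ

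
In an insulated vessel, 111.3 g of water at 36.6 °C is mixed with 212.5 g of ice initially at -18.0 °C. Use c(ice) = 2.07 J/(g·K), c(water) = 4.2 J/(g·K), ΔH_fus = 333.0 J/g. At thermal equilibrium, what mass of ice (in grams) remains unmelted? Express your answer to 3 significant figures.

m_ice remaining = 185 g

Heat to warm all ice to 0 °C: 212.5×2.07×18.0 = 7917.8 J
Heat released by water cooling to 0 °C: 111.3×4.2×36.6 = 17109 J
17109 J < 7917.8 + 212.5×333.0 = 78680.3 J, so not all ice melts; final T = 0 °C.
Heat left for melting: 17109 − 7917.8 = 9191.2 J
Mass melted = 9191.2 / 333.0 = 27.60 g
Ice remaining = 212.5 − 27.60 = 184.90 g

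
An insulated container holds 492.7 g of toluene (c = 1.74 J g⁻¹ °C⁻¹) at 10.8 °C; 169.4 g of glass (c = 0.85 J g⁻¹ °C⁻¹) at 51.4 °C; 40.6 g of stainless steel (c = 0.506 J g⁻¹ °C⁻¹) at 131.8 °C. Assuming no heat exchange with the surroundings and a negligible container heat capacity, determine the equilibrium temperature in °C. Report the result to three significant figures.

Σ mᵢcᵢ(T − Tᵢ) = 0  ⇒  T = Σ mᵢcᵢTᵢ / Σ mᵢcᵢ
Σ mᵢcᵢ = 492.7×1.74 + 169.4×0.85 + 40.6×0.506 = 1021.8316
Σ mᵢcᵢTᵢ = 857.298×10.8 + 143.99×51.4 + 20.5436×131.8 = 19368
T = 19368 / 1021.8316 = 18.95 °C

T_f = 19.0 °C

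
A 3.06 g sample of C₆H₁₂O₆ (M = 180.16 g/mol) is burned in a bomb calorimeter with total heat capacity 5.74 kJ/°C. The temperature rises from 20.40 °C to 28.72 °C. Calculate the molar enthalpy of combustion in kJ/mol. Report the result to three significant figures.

ΔH = -2810 kJ/mol

ΔT = 28.72 − 20.40 = 8.32 °C
q_cal = C_cal × ΔT = 5.74 × 8.32 = 47.7568 kJ
n = 3.06 / 180.16 = 0.01698 mol
q_rxn = −q_cal = -47.7568 kJ
ΔH = -47.7568 / 0.01698 = -2813 kJ/mol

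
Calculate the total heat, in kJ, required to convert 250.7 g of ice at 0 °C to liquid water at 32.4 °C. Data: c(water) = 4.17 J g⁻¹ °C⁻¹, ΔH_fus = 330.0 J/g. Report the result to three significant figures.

q = 117 kJ

q1 (melt at 0 °C): 250.7 × 330.0 = 82731 J
q2 (heat water 0.0→32.4 °C): 250.7 × 4.17 × 32.4 = 33872 J
Total: 82731 + 33872 = 116603 J = 117 kJ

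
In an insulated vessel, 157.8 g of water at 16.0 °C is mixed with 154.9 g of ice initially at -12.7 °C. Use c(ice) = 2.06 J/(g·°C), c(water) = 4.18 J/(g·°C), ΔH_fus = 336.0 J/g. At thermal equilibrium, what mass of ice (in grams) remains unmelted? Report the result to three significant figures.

Heat to warm all ice to 0 °C: 154.9×2.06×12.7 = 4052.5 J
Heat released by water cooling to 0 °C: 157.8×4.18×16.0 = 10554 J
10554 J < 4052.5 + 154.9×336.0 = 56098.9 J, so not all ice melts; final T = 0 °C.
Heat left for melting: 10554 − 4052.5 = 6501.5 J
Mass melted = 6501.5 / 336.0 = 19.35 g
Ice remaining = 154.9 − 19.35 = 135.55 g

m_ice remaining = 136 g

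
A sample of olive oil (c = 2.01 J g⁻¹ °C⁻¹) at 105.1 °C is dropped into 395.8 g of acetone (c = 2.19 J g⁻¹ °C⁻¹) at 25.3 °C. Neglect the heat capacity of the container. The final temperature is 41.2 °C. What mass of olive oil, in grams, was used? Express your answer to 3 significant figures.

q_gained = (395.8 × 2.19) × (41.2 − 25.3) = 13780 J
q_lost = m × 2.01 × (105.1 − 41.2) = 128.439 m
m = 13780 / 128.439 = 107 g

m = 107 g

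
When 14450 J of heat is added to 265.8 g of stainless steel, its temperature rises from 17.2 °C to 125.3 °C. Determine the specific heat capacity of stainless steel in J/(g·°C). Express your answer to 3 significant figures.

c = 0.503 J/(g·°C)

c = q / (m ΔT) = 14450 / (265.8 × 108.1)
c = 14450 / 28732.98 = 0.503 J/(g·°C)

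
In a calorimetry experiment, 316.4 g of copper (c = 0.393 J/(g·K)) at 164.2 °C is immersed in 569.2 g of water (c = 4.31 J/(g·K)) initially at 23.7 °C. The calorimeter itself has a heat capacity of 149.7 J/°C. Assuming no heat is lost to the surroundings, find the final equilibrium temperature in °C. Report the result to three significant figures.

T_f = 30.1 °C

Heat lost by copper = heat gained by water + calorimeter.
(316.4)(0.393)(164.2 − T) = [(569.2)(4.31) + 149.7](T − 23.7)
124.3452 (164.2 − T) = 2602.952 (T − 23.7)
20417 − 124.3452 T = 2602.952 T − 61690
82107 = 2727.2972 T
T = 30.11 °C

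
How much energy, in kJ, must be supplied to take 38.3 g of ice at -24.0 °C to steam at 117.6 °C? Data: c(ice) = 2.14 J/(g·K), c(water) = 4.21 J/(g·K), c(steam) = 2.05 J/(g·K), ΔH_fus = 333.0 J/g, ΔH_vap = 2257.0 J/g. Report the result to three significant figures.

q = 119 kJ

q1 (heat ice -24.0→0.0 °C): 38.3 × 2.14 × 24.0 = 1967 J
q2 (melt at 0 °C): 38.3 × 333.0 = 12754 J
q3 (heat water 0.0→100.0 °C): 38.3 × 4.21 × 100.0 = 16124 J
q4 (vaporize at 100 °C): 38.3 × 2257.0 = 86443 J
q5 (heat steam 100.0→117.6 °C): 38.3 × 2.05 × 17.6 = 1382 J
Total: 1967 + 12754 + 16124 + 86443 + 1382 = 118670 J = 119 kJ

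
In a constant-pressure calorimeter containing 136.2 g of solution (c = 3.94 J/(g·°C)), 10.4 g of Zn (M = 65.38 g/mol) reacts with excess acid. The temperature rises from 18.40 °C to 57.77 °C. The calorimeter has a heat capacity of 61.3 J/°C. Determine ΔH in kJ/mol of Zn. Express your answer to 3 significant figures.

|ΔT| = |57.77 − 18.40| = 39.37 °C
|q_surr| = (136.2 × 3.94 + 61.3) × 39.37 = 597.928 × 39.37 = 23540 J
n(Zn) = 10.4 / 65.38 = 0.1591 mol
Temperature rose, so q_rxn = −|q_surr| = -23.54 kJ
ΔH = q_rxn / n = -148.0 kJ/mol

ΔH = -148 kJ/mol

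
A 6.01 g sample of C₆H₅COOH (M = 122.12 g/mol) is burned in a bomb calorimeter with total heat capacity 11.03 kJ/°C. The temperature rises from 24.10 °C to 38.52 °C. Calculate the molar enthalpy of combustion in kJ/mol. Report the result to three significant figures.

ΔT = 38.52 − 24.10 = 14.42 °C
q_cal = C_cal × ΔT = 11.03 × 14.42 = 159.0526 kJ
n = 6.01 / 122.12 = 0.04921 mol
q_rxn = −q_cal = -159.0526 kJ
ΔH = -159.0526 / 0.04921 = -3232 kJ/mol

ΔH = -3230 kJ/mol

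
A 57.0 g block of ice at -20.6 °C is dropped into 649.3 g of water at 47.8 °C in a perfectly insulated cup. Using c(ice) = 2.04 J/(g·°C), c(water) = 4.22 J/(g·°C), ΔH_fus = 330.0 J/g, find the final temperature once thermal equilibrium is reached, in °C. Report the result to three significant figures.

T_f = 36.8 °C

Heat to bring ice to 0 °C and melt it: q₁ = 57.0×2.04×20.6 + 57.0×330.0 = 21205 J
Heat the water can supply cooling to 0 °C: 649.3×4.22×47.8 = 130974 J > q₁, so all ice melts.
Energy balance: 649.3×4.22×(47.8 − T) = 21205 + 57.0×4.22×(T − 0)
2740.046(47.8 − T) = 21205 + 240.54 T
130974 − 21205 = 2980.586 T
T = 109769 / 2980.586 = 36.83 °C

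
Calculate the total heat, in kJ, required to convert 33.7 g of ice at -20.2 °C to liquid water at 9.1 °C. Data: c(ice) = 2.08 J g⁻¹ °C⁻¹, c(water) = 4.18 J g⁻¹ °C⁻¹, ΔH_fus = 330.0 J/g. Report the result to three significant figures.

q = 13.8 kJ

q1 (heat ice -20.2→0.0 °C): 33.7 × 2.08 × 20.2 = 1416 J
q2 (melt at 0 °C): 33.7 × 330.0 = 11121 J
q3 (heat water 0.0→9.1 °C): 33.7 × 4.18 × 9.1 = 1282 J
Total: 1416 + 11121 + 1282 = 13819 J = 13.8 kJ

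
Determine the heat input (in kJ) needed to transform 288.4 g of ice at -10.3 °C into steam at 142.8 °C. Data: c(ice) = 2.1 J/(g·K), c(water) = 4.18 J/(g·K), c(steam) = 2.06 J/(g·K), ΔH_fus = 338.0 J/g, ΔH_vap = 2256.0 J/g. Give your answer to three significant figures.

q = 900 kJ

q1 (heat ice -10.3→0.0 °C): 288.4 × 2.1 × 10.3 = 6238 J
q2 (melt at 0 °C): 288.4 × 338.0 = 97479 J
q3 (heat water 0.0→100.0 °C): 288.4 × 4.18 × 100.0 = 120551 J
q4 (vaporize at 100 °C): 288.4 × 2256.0 = 650630 J
q5 (heat steam 100.0→142.8 °C): 288.4 × 2.06 × 42.8 = 25428 J
Total: 6238 + 97479 + 120551 + 650630 + 25428 = 900326 J = 900 kJ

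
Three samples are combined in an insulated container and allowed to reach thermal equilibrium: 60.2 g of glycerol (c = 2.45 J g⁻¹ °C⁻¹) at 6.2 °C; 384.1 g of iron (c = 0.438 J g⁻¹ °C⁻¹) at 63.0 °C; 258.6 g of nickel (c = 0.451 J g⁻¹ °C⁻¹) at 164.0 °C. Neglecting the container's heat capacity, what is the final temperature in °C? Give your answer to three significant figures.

T_f = 70.9 °C

Σ mᵢcᵢ(T − Tᵢ) = 0  ⇒  T = Σ mᵢcᵢTᵢ / Σ mᵢcᵢ
Σ mᵢcᵢ = 60.2×2.45 + 384.1×0.438 + 258.6×0.451 = 432.3544
Σ mᵢcᵢTᵢ = 147.49×6.2 + 168.2358×63.0 + 116.6286×164.0 = 30640
T = 30640 / 432.3544 = 70.87 °C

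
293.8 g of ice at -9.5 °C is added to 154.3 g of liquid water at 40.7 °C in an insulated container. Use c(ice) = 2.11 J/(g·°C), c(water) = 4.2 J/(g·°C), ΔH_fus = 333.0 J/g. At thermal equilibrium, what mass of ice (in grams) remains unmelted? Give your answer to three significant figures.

Heat to warm all ice to 0 °C: 293.8×2.11×9.5 = 5889.2 J
Heat released by water cooling to 0 °C: 154.3×4.2×40.7 = 26376 J
26376 J < 5889.2 + 293.8×333.0 = 103724.6 J, so not all ice melts; final T = 0 °C.
Heat left for melting: 26376 − 5889.2 = 20486.8 J
Mass melted = 20486.8 / 333.0 = 61.52 g
Ice remaining = 293.8 − 61.52 = 232.28 g

m_ice remaining = 232 g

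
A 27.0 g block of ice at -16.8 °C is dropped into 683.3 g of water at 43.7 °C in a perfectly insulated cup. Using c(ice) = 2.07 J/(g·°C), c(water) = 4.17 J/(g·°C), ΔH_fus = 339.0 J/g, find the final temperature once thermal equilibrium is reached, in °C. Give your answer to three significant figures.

T_f = 38.6 °C

Heat to bring ice to 0 °C and melt it: q₁ = 27.0×2.07×16.8 + 27.0×339.0 = 10092 J
Heat the water can supply cooling to 0 °C: 683.3×4.17×43.7 = 124517 J > q₁, so all ice melts.
Energy balance: 683.3×4.17×(43.7 − T) = 10092 + 27.0×4.17×(T − 0)
2849.361(43.7 − T) = 10092 + 112.59 T
124517 − 10092 = 2961.951 T
T = 114425 / 2961.951 = 38.63 °C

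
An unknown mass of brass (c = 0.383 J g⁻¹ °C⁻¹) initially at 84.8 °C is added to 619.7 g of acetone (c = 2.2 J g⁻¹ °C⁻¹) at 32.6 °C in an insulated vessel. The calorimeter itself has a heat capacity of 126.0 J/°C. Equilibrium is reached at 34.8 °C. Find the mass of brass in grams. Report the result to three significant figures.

q_gained = (619.7 × 2.2 + 126.0) × (34.8 − 32.6) = 3277 J
q_lost = m × 0.383 × (84.8 − 34.8) = 19.15 m
m = 3277 / 19.15 = 171 g

m = 171 g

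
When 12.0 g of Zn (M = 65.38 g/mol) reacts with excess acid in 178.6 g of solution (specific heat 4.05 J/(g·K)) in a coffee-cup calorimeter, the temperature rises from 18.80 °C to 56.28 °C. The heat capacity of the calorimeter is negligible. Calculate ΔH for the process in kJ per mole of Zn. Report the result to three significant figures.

ΔH = -148 kJ/mol

|ΔT| = |56.28 − 18.80| = 37.48 °C
|q_surr| = (178.6 × 4.05) × 37.48 = 723.33 × 37.48 = 27110 J
n(Zn) = 12.0 / 65.38 = 0.1835 mol
Temperature rose, so q_rxn = −|q_surr| = -27.11 kJ
ΔH = q_rxn / n = -147.7 kJ/mol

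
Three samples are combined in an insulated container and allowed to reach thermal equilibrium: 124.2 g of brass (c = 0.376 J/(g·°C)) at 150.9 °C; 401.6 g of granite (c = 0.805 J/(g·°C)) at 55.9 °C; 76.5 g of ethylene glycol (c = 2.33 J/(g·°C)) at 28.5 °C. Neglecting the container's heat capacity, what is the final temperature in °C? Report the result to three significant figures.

Σ mᵢcᵢ(T − Tᵢ) = 0  ⇒  T = Σ mᵢcᵢTᵢ / Σ mᵢcᵢ
Σ mᵢcᵢ = 124.2×0.376 + 401.6×0.805 + 76.5×2.33 = 548.2322
Σ mᵢcᵢTᵢ = 46.6992×150.9 + 323.288×55.9 + 178.245×28.5 = 30199
T = 30199 / 548.2322 = 55.08 °C

T_f = 55.1 °C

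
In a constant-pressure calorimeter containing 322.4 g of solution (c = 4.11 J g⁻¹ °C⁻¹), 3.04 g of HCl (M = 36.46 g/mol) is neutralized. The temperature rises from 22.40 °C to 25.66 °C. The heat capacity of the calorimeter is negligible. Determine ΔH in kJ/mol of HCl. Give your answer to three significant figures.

|ΔT| = |25.66 − 22.40| = 3.26 °C
|q_surr| = (322.4 × 4.11) × 3.26 = 1325.064 × 3.26 = 4320 J
n(HCl) = 3.04 / 36.46 = 0.08338 mol
Temperature rose, so q_rxn = −|q_surr| = -4.320 kJ
ΔH = q_rxn / n = -51.81 kJ/mol

ΔH = -51.8 kJ/mol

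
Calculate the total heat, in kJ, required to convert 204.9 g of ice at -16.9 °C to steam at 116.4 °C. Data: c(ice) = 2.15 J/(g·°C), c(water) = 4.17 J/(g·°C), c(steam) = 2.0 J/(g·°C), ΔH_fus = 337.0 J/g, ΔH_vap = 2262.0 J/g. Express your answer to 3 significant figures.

q = 632 kJ

q1 (heat ice -16.9→0.0 °C): 204.9 × 2.15 × 16.9 = 7445 J
q2 (melt at 0 °C): 204.9 × 337.0 = 69051 J
q3 (heat water 0.0→100.0 °C): 204.9 × 4.17 × 100.0 = 85443 J
q4 (vaporize at 100 °C): 204.9 × 2262.0 = 463484 J
q5 (heat steam 100.0→116.4 °C): 204.9 × 2.0 × 16.4 = 6721 J
Total: 7445 + 69051 + 85443 + 463484 + 6721 = 632144 J = 632 kJ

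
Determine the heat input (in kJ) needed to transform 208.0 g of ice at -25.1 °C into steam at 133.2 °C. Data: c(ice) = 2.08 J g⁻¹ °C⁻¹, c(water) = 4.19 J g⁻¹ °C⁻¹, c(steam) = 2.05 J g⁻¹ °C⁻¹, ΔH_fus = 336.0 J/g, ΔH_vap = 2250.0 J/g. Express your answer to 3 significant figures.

q1 (heat ice -25.1→0.0 °C): 208.0 × 2.08 × 25.1 = 10859 J
q2 (melt at 0 °C): 208.0 × 336.0 = 69888 J
q3 (heat water 0.0→100.0 °C): 208.0 × 4.19 × 100.0 = 87152 J
q4 (vaporize at 100 °C): 208.0 × 2250.0 = 468000 J
q5 (heat steam 100.0→133.2 °C): 208.0 × 2.05 × 33.2 = 14156 J
Total: 10859 + 69888 + 87152 + 468000 + 14156 = 650055 J = 650 kJ

q = 650 kJ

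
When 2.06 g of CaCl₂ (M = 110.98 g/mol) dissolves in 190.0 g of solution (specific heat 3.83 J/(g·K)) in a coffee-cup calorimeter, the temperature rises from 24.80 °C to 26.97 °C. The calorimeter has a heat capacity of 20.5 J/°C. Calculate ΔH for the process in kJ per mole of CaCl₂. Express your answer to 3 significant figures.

ΔH = -87.5 kJ/mol

|ΔT| = |26.97 − 24.80| = 2.17 °C
|q_surr| = (190.0 × 3.83 + 20.5) × 2.17 = 748.2 × 2.17 = 1624 J
n(CaCl₂) = 2.06 / 110.98 = 0.01856 mol
Temperature rose, so q_rxn = −|q_surr| = -1.624 kJ
ΔH = q_rxn / n = -87.50 kJ/mol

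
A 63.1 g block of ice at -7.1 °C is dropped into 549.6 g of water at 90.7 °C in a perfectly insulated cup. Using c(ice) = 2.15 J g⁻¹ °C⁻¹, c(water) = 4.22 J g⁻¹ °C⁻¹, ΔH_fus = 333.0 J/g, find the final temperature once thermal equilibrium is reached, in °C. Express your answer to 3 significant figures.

Heat to bring ice to 0 °C and melt it: q₁ = 63.1×2.15×7.1 + 63.1×333.0 = 21976 J
Heat the water can supply cooling to 0 °C: 549.6×4.22×90.7 = 210362 J > q₁, so all ice melts.
Energy balance: 549.6×4.22×(90.7 − T) = 21976 + 63.1×4.22×(T − 0)
2319.312(90.7 − T) = 21976 + 266.282 T
210362 − 21976 = 2585.594 T
T = 188386 / 2585.594 = 72.86 °C

T_f = 72.9 °C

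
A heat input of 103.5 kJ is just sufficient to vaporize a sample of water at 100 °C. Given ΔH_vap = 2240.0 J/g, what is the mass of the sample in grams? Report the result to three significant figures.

m = q / ΔH_vap = 103500 J / 2240.0 J/g = 46.2 g

m = 46.2 g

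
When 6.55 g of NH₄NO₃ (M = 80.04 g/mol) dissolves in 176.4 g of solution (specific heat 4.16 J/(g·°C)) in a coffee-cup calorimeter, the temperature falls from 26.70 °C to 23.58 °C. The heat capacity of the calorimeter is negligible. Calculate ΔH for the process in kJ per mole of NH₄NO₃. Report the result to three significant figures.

ΔH = 28.0 kJ/mol

|ΔT| = |23.58 − 26.70| = 3.12 °C
|q_surr| = (176.4 × 4.16) × 3.12 = 733.824 × 3.12 = 2290 J
n(NH₄NO₃) = 6.55 / 80.04 = 0.08183 mol
Temperature fell, so q_rxn = +|q_surr| = 2.290 kJ
ΔH = q_rxn / n = 27.98 kJ/mol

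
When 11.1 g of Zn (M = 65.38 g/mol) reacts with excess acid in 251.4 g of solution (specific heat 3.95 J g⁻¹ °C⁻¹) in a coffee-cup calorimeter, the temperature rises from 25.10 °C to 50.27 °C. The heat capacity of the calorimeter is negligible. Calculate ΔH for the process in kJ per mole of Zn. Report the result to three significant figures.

ΔH = -147 kJ/mol

|ΔT| = |50.27 − 25.10| = 25.17 °C
|q_surr| = (251.4 × 3.95) × 25.17 = 993.03 × 25.17 = 24990 J
n(Zn) = 11.1 / 65.38 = 0.1698 mol
Temperature rose, so q_rxn = −|q_surr| = -24.99 kJ
ΔH = q_rxn / n = -147.2 kJ/mol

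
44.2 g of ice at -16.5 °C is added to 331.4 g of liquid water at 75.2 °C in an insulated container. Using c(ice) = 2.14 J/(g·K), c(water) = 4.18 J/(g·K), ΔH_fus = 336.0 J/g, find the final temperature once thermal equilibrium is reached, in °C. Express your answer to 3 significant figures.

Heat to bring ice to 0 °C and melt it: q₁ = 44.2×2.14×16.5 + 44.2×336.0 = 16412 J
Heat the water can supply cooling to 0 °C: 331.4×4.18×75.2 = 104171 J > q₁, so all ice melts.
Energy balance: 331.4×4.18×(75.2 − T) = 16412 + 44.2×4.18×(T − 0)
1385.252(75.2 − T) = 16412 + 184.756 T
104171 − 16412 = 1570.008 T
T = 87759 / 1570.008 = 55.90 °C

T_f = 55.9 °C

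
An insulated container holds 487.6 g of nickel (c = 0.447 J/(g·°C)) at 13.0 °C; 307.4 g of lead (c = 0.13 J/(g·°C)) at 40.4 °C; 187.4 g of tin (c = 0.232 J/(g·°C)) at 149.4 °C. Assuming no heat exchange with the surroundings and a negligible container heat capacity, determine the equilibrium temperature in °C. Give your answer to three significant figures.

T_f = 36.3 °C

Σ mᵢcᵢ(T − Tᵢ) = 0  ⇒  T = Σ mᵢcᵢTᵢ / Σ mᵢcᵢ
Σ mᵢcᵢ = 487.6×0.447 + 307.4×0.13 + 187.4×0.232 = 301.3960
Σ mᵢcᵢTᵢ = 217.9572×13.0 + 39.962×40.4 + 43.4768×149.4 = 10943
T = 10943 / 301.3960 = 36.31 °C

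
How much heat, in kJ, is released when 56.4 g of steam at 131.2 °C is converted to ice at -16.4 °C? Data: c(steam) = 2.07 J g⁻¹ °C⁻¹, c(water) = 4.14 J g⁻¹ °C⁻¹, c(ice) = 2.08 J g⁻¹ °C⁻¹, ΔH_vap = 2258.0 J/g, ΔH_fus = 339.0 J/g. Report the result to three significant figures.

q1 (cool steam 131.2→100 °C): 56.4 × 2.07 × 31.2 = 3643 J
q2 (condense at 100 °C): 56.4 × 2258.0 = 127351 J
q3 (cool water 100→0 °C): 56.4 × 4.14 × 100.0 = 23350 J
q4 (freeze at 0 °C): 56.4 × 339.0 = 19120 J
q5 (cool ice 0→-16.4 °C): 56.4 × 2.08 × 16.4 = 1924 J
Total: 3643 + 127351 + 23350 + 19120 + 1924 = 175388 J = 175 kJ

q = 175 kJ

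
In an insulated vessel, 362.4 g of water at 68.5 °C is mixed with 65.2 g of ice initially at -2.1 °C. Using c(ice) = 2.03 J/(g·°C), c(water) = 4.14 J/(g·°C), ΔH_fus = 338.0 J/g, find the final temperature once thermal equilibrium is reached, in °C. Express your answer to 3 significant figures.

T_f = 45.4 °C

Heat to bring ice to 0 °C and melt it: q₁ = 65.2×2.03×2.1 + 65.2×338.0 = 22316 J
Heat the water can supply cooling to 0 °C: 362.4×4.14×68.5 = 102773 J > q₁, so all ice melts.
Energy balance: 362.4×4.14×(68.5 − T) = 22316 + 65.2×4.14×(T − 0)
1500.336(68.5 − T) = 22316 + 269.928 T
102773 − 22316 = 1770.264 T
T = 80457 / 1770.264 = 45.449 °C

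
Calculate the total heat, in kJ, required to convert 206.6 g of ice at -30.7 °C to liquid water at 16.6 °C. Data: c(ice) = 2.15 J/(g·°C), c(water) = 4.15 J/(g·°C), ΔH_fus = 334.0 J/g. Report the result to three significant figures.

q = 96.9 kJ

q1 (heat ice -30.7→0.0 °C): 206.6 × 2.15 × 30.7 = 13637 J
q2 (melt at 0 °C): 206.6 × 334.0 = 69004 J
q3 (heat water 0.0→16.6 °C): 206.6 × 4.15 × 16.6 = 14233 J
Total: 13637 + 69004 + 14233 = 96874 J = 96.9 kJ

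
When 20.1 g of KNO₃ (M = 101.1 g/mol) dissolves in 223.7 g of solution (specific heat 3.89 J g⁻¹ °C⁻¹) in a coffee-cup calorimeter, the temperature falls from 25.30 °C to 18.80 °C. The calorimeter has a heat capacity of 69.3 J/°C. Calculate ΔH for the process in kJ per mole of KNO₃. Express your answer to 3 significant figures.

ΔH = 30.7 kJ/mol

|ΔT| = |18.80 − 25.30| = 6.50 °C
|q_surr| = (223.7 × 3.89 + 69.3) × 6.50 = 939.493 × 6.50 = 6107 J
n(KNO₃) = 20.1 / 101.1 = 0.1988 mol
Temperature fell, so q_rxn = +|q_surr| = 6.107 kJ
ΔH = q_rxn / n = 30.72 kJ/mol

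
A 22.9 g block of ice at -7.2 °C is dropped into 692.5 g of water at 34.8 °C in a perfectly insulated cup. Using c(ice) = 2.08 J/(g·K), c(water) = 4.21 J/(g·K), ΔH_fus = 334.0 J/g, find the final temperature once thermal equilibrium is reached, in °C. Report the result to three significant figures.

Heat to bring ice to 0 °C and melt it: q₁ = 22.9×2.08×7.2 + 22.9×334.0 = 7991.6 J
Heat the water can supply cooling to 0 °C: 692.5×4.21×34.8 = 101457 J > q₁, so all ice melts.
Energy balance: 692.5×4.21×(34.8 − T) = 7991.6 + 22.9×4.21×(T − 0)
2915.425(34.8 − T) = 7991.6 + 96.409 T
101457 − 7991.6 = 3011.834 T
T = 93465.4 / 3011.834 = 31.03 °C

T_f = 31.0 °C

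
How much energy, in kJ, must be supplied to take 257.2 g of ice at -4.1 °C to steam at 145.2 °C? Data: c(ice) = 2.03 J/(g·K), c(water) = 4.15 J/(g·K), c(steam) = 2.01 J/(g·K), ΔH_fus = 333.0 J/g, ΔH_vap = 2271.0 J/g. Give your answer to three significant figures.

q1 (heat ice -4.1→0.0 °C): 257.2 × 2.03 × 4.1 = 2141 J
q2 (melt at 0 °C): 257.2 × 333.0 = 85648 J
q3 (heat water 0.0→100.0 °C): 257.2 × 4.15 × 100.0 = 106738 J
q4 (vaporize at 100 °C): 257.2 × 2271.0 = 584101 J
q5 (heat steam 100.0→145.2 °C): 257.2 × 2.01 × 45.2 = 23367 J
Total: 2141 + 85648 + 106738 + 584101 + 23367 = 801995 J = 802 kJ

q = 802 kJ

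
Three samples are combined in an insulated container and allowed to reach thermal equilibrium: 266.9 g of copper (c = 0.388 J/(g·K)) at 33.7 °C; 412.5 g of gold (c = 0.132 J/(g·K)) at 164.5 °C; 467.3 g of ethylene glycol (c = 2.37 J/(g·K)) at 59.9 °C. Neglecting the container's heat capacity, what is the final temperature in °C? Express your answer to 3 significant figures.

T_f = 62.3 °C

Σ mᵢcᵢ(T − Tᵢ) = 0  ⇒  T = Σ mᵢcᵢTᵢ / Σ mᵢcᵢ
Σ mᵢcᵢ = 266.9×0.388 + 412.5×0.132 + 467.3×2.37 = 1265.5082
Σ mᵢcᵢTᵢ = 103.5572×33.7 + 54.45×164.5 + 1107.501×59.9 = 78786
T = 78786 / 1265.5082 = 62.26 °C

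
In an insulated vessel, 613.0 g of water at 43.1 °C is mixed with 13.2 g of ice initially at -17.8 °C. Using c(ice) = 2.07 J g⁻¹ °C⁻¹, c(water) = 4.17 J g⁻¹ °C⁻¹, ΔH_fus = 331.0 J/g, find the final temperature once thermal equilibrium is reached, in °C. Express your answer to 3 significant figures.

Heat to bring ice to 0 °C and melt it: q₁ = 13.2×2.07×17.8 + 13.2×331.0 = 4855.6 J
Heat the water can supply cooling to 0 °C: 613.0×4.17×43.1 = 110173 J > q₁, so all ice melts.
Energy balance: 613.0×4.17×(43.1 − T) = 4855.6 + 13.2×4.17×(T − 0)
2556.21(43.1 − T) = 4855.6 + 55.044 T
110173 − 4855.6 = 2611.254 T
T = 105317.4 / 2611.254 = 40.33 °C

T_f = 40.3 °C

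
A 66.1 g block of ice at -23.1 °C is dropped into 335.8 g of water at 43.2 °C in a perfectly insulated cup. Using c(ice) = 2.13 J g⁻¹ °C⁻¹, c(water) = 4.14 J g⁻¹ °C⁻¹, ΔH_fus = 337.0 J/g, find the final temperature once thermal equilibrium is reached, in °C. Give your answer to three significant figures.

Heat to bring ice to 0 °C and melt it: q₁ = 66.1×2.13×23.1 + 66.1×337.0 = 25528 J
Heat the water can supply cooling to 0 °C: 335.8×4.14×43.2 = 60057.2 J > q₁, so all ice melts.
Energy balance: 335.8×4.14×(43.2 − T) = 25528 + 66.1×4.14×(T − 0)
1390.212(43.2 − T) = 25528 + 273.654 T
60057.2 − 25528 = 1663.866 T
T = 34529.2 / 1663.866 = 20.75 °C

T_f = 20.8 °C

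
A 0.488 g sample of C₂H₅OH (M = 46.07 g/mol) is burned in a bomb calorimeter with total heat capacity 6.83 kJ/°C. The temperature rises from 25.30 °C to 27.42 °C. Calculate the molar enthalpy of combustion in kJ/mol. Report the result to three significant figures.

ΔT = 27.42 − 25.30 = 2.12 °C
q_cal = C_cal × ΔT = 6.83 × 2.12 = 14.4796 kJ
n = 0.488 / 46.07 = 0.01059 mol
q_rxn = −q_cal = -14.4796 kJ
ΔH = -14.4796 / 0.01059 = -1367 kJ/mol

ΔH = -1370 kJ/mol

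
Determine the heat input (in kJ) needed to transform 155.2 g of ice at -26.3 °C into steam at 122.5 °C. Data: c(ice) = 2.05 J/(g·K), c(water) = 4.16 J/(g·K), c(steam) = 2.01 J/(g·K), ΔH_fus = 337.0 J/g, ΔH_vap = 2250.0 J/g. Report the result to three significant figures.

q1 (heat ice -26.3→0.0 °C): 155.2 × 2.05 × 26.3 = 8368 J
q2 (melt at 0 °C): 155.2 × 337.0 = 52302 J
q3 (heat water 0.0→100.0 °C): 155.2 × 4.16 × 100.0 = 64563 J
q4 (vaporize at 100 °C): 155.2 × 2250.0 = 349200 J
q5 (heat steam 100.0→122.5 °C): 155.2 × 2.01 × 22.5 = 7019 J
Total: 8368 + 52302 + 64563 + 349200 + 7019 = 481452 J = 481 kJ

q = 481 kJ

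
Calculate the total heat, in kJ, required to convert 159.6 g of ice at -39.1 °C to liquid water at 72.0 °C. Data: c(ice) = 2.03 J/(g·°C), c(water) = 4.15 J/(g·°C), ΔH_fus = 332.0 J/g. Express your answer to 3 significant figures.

q1 (heat ice -39.1→0.0 °C): 159.6 × 2.03 × 39.1 = 12668 J
q2 (melt at 0 °C): 159.6 × 332.0 = 52987 J
q3 (heat water 0.0→72.0 °C): 159.6 × 4.15 × 72.0 = 47688 J
Total: 12668 + 52987 + 47688 = 113343 J = 113 kJ

q = 113 kJ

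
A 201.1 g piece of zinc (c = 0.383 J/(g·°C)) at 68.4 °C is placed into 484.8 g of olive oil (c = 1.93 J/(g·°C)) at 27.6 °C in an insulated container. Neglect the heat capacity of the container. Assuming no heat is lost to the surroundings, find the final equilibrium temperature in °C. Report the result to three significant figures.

Heat lost by zinc = heat gained by olive oil.
(201.1)(0.383)(68.4 − T) = (484.8)(1.93)(T − 27.6)
77.0213 (68.4 − T) = 935.664 (T − 27.6)
5268.3 − 77.0213 T = 935.664 T − 25824
31092.3 = 1012.6853 T
T = 30.70 °C

T_f = 30.7 °C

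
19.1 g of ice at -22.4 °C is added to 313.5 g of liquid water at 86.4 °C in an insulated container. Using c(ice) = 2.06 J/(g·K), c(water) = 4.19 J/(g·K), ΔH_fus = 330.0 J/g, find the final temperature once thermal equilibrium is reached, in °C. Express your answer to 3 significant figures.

Heat to bring ice to 0 °C and melt it: q₁ = 19.1×2.06×22.4 + 19.1×330.0 = 7184.4 J
Heat the water can supply cooling to 0 °C: 313.5×4.19×86.4 = 113492 J > q₁, so all ice melts.
Energy balance: 313.5×4.19×(86.4 − T) = 7184.4 + 19.1×4.19×(T − 0)
1313.565(86.4 − T) = 7184.4 + 80.029 T
113492 − 7184.4 = 1393.594 T
T = 106307.6 / 1393.594 = 76.28 °C

T_f = 76.3 °C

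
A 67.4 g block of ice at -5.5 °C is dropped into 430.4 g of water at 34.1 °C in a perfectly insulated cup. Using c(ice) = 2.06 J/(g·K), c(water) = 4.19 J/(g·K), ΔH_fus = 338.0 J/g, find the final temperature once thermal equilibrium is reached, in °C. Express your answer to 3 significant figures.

T_f = 18.2 °C

Heat to bring ice to 0 °C and melt it: q₁ = 67.4×2.06×5.5 + 67.4×338.0 = 23545 J
Heat the water can supply cooling to 0 °C: 430.4×4.19×34.1 = 61495.1 J > q₁, so all ice melts.
Energy balance: 430.4×4.19×(34.1 − T) = 23545 + 67.4×4.19×(T − 0)
1803.376(34.1 − T) = 23545 + 282.406 T
61495.1 − 23545 = 2085.782 T
T = 37950.1 / 2085.782 = 18.19 °C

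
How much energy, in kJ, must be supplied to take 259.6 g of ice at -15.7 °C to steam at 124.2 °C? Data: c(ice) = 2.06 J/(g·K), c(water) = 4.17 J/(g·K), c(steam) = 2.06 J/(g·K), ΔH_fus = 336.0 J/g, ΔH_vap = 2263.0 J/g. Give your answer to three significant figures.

q = 804 kJ

q1 (heat ice -15.7→0.0 °C): 259.6 × 2.06 × 15.7 = 8396 J
q2 (melt at 0 °C): 259.6 × 336.0 = 87226 J
q3 (heat water 0.0→100.0 °C): 259.6 × 4.17 × 100.0 = 108253 J
q4 (vaporize at 100 °C): 259.6 × 2263.0 = 587475 J
q5 (heat steam 100.0→124.2 °C): 259.6 × 2.06 × 24.2 = 12942 J
Total: 8396 + 87226 + 108253 + 587475 + 12942 = 804292 J = 804 kJ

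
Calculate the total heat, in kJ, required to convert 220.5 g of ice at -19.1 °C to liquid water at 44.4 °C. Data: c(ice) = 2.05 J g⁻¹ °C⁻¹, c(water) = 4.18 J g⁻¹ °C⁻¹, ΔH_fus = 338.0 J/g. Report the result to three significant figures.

q = 124 kJ

q1 (heat ice -19.1→0.0 °C): 220.5 × 2.05 × 19.1 = 8634 J
q2 (melt at 0 °C): 220.5 × 338.0 = 74529 J
q3 (heat water 0.0→44.4 °C): 220.5 × 4.18 × 44.4 = 40923 J
Total: 8634 + 74529 + 40923 = 124086 J = 124 kJ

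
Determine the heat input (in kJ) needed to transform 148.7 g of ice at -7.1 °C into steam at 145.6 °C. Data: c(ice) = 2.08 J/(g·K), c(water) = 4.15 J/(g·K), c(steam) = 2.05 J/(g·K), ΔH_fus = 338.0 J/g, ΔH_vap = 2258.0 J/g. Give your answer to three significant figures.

q1 (heat ice -7.1→0.0 °C): 148.7 × 2.08 × 7.1 = 2196 J
q2 (melt at 0 °C): 148.7 × 338.0 = 50261 J
q3 (heat water 0.0→100.0 °C): 148.7 × 4.15 × 100.0 = 61711 J
q4 (vaporize at 100 °C): 148.7 × 2258.0 = 335765 J
q5 (heat steam 100.0→145.6 °C): 148.7 × 2.05 × 45.6 = 13900 J
Total: 2196 + 50261 + 61711 + 335765 + 13900 = 463833 J = 464 kJ

q = 464 kJ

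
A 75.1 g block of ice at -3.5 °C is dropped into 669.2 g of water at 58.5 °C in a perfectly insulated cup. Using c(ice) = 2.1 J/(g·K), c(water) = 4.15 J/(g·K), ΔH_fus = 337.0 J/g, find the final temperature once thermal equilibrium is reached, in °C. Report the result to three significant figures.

T_f = 44.2 °C

Heat to bring ice to 0 °C and melt it: q₁ = 75.1×2.1×3.5 + 75.1×337.0 = 25861 J
Heat the water can supply cooling to 0 °C: 669.2×4.15×58.5 = 162465 J > q₁, so all ice melts.
Energy balance: 669.2×4.15×(58.5 − T) = 25861 + 75.1×4.15×(T − 0)
2777.18(58.5 − T) = 25861 + 311.665 T
162465 − 25861 = 3088.845 T
T = 136604 / 3088.845 = 44.22 °C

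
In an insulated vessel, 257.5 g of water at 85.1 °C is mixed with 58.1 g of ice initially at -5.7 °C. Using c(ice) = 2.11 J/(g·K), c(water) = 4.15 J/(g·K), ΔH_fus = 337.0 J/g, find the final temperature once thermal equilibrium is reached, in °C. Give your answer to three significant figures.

Heat to bring ice to 0 °C and melt it: q₁ = 58.1×2.11×5.7 + 58.1×337.0 = 20278 J
Heat the water can supply cooling to 0 °C: 257.5×4.15×85.1 = 90940.0 J > q₁, so all ice melts.
Energy balance: 257.5×4.15×(85.1 − T) = 20278 + 58.1×4.15×(T − 0)
1068.625(85.1 − T) = 20278 + 241.115 T
90940.0 − 20278 = 1309.740 T
T = 70662.0 / 1309.740 = 53.95 °C

T_f = 54.0 °C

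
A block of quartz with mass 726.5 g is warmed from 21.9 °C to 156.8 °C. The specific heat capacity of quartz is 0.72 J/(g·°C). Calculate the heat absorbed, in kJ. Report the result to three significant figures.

q = m c ΔT = 726.5 × 0.72 × (156.8 − 21.9)
q = 726.5 × 0.72 × 134.9 = 70560 J = 70.6 kJ

q = 70.6 kJ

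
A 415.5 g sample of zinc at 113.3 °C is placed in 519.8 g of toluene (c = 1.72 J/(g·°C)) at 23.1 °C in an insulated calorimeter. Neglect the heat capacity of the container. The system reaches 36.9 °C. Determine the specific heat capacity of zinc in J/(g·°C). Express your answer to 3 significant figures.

q_gained = (519.8 × 1.72) × (36.9 − 23.1) = 12340 J
q_lost = 415.5 × c × (113.3 − 36.9) = 31744.2 c
Set equal: c = 12340 / 31744.2 = 0.389 J/(g·°C)

c = 0.389 J/(g·°C)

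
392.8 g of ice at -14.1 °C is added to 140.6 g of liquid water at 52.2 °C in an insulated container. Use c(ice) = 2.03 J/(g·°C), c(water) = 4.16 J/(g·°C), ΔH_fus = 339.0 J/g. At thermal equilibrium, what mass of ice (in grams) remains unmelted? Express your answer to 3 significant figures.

m_ice remaining = 336 g

Heat to warm all ice to 0 °C: 392.8×2.03×14.1 = 11243 J
Heat released by water cooling to 0 °C: 140.6×4.16×52.2 = 30532 J
30532 J < 11243 + 392.8×339.0 = 144402.2 J, so not all ice melts; final T = 0 °C.
Heat left for melting: 30532 − 11243 = 19289 J
Mass melted = 19289 / 339.0 = 56.90 g
Ice remaining = 392.8 − 56.90 = 335.90 g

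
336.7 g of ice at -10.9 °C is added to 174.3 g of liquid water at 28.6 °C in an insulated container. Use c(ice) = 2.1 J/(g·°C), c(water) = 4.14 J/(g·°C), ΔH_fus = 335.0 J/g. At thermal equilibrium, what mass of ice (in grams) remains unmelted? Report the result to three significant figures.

Heat to warm all ice to 0 °C: 336.7×2.1×10.9 = 7707.1 J
Heat released by water cooling to 0 °C: 174.3×4.14×28.6 = 20638 J
20638 J < 7707.1 + 336.7×335.0 = 120501.6 J, so not all ice melts; final T = 0 °C.
Heat left for melting: 20638 − 7707.1 = 12930.9 J
Mass melted = 12930.9 / 335.0 = 38.60 g
Ice remaining = 336.7 − 38.60 = 298.10 g

m_ice remaining = 298 g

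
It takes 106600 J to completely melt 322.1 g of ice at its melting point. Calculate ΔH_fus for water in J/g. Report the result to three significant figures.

ΔH_fus = 331 J/g

ΔH_fus = q / m = 106600 / 322.1 = 331 J/g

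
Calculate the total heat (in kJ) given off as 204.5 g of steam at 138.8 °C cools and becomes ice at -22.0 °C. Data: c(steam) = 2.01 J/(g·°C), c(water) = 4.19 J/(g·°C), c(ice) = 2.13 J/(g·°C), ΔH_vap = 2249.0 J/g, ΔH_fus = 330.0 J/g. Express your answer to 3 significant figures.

q = 639 kJ

q1 (cool steam 138.8→100 °C): 204.5 × 2.01 × 38.8 = 15949 J
q2 (condense at 100 °C): 204.5 × 2249.0 = 459921 J
q3 (cool water 100→0 °C): 204.5 × 4.19 × 100.0 = 85686 J
q4 (freeze at 0 °C): 204.5 × 330.0 = 67485 J
q5 (cool ice 0→-22.0 °C): 204.5 × 2.13 × 22.0 = 9583 J
Total: 15949 + 459921 + 85686 + 67485 + 9583 = 638624 J = 639 kJ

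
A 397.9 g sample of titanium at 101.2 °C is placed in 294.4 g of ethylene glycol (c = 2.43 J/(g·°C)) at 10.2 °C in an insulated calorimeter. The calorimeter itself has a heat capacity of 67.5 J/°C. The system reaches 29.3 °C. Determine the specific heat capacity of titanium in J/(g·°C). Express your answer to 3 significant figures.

c = 0.523 J/(g·°C)

q_gained = (294.4 × 2.43 + 67.5) × (29.3 − 10.2) = 14950 J
q_lost = 397.9 × c × (101.2 − 29.3) = 28609.01 c
Set equal: c = 14950 / 28609.01 = 0.523 J/(g·°C)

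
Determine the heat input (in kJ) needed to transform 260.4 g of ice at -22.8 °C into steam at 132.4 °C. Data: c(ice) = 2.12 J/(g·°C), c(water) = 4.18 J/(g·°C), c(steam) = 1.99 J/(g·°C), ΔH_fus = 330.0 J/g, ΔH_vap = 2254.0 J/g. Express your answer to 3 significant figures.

q = 811 kJ

q1 (heat ice -22.8→0.0 °C): 260.4 × 2.12 × 22.8 = 12587 J
q2 (melt at 0 °C): 260.4 × 330.0 = 85932 J
q3 (heat water 0.0→100.0 °C): 260.4 × 4.18 × 100.0 = 108847 J
q4 (vaporize at 100 °C): 260.4 × 2254.0 = 586942 J
q5 (heat steam 100.0→132.4 °C): 260.4 × 1.99 × 32.4 = 16790 J
Total: 12587 + 85932 + 108847 + 586942 + 16790 = 811098 J = 811 kJ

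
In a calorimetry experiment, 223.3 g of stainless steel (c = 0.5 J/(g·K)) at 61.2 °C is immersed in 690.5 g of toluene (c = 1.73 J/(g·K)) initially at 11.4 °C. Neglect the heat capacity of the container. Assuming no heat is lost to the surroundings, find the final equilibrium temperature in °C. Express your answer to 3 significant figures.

T_f = 15.7 °C

Heat lost by stainless steel = heat gained by toluene.
(223.3)(0.5)(61.2 − T) = (690.5)(1.73)(T − 11.4)
111.65 (61.2 − T) = 1194.565 (T − 11.4)
6833.0 − 111.65 T = 1194.565 T − 13618
20451.0 = 1306.215 T
T = 15.66 °C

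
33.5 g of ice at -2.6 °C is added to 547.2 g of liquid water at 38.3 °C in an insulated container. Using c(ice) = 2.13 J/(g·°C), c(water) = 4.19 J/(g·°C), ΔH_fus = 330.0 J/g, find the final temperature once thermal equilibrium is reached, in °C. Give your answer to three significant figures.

Heat to bring ice to 0 °C and melt it: q₁ = 33.5×2.13×2.6 + 33.5×330.0 = 11241 J
Heat the water can supply cooling to 0 °C: 547.2×4.19×38.3 = 87813.0 J > q₁, so all ice melts.
Energy balance: 547.2×4.19×(38.3 − T) = 11241 + 33.5×4.19×(T − 0)
2292.768(38.3 − T) = 11241 + 140.365 T
87813.0 − 11241 = 2433.133 T
T = 76572.0 / 2433.133 = 31.47 °C

T_f = 31.5 °C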